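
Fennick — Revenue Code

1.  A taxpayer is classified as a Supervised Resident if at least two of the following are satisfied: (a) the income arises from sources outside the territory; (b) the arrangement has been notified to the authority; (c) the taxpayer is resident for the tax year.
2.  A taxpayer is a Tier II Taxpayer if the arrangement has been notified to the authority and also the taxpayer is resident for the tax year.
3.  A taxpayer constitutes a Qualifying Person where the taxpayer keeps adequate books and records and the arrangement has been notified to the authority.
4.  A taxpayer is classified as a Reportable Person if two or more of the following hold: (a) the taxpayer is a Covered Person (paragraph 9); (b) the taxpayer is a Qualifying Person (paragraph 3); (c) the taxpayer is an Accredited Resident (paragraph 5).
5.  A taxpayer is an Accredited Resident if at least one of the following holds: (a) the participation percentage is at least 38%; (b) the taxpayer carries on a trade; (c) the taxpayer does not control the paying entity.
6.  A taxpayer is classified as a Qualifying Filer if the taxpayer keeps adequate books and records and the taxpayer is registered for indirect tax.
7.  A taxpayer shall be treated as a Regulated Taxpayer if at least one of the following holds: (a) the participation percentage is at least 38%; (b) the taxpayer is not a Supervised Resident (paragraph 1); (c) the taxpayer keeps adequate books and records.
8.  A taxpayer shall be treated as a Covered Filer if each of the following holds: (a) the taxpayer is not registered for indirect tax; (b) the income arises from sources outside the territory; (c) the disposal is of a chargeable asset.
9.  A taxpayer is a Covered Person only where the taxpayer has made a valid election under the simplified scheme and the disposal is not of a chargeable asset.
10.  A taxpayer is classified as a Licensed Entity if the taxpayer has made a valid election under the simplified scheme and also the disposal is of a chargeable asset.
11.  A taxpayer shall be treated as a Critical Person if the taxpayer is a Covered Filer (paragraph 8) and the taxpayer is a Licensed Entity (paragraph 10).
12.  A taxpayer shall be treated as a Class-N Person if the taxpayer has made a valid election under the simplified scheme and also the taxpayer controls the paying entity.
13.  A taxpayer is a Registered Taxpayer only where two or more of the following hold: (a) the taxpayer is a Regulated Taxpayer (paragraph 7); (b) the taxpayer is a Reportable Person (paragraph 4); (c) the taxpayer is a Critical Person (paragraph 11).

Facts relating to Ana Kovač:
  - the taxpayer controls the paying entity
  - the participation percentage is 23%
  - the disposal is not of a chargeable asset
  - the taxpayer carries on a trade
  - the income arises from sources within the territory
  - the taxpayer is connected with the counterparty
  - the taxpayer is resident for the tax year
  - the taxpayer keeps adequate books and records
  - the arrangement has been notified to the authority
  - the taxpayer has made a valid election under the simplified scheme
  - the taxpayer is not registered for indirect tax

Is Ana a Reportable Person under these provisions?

Yes

paragraph 9 — Covered Person: [the taxpayer has made a valid election under the simplified scheme? yes] AND [the disposal is not of a chargeable asset? yes] → satisfied.
paragraph 3 — Qualifying Person: [the taxpayer keeps adequate books and records? yes] AND [the arrangement has been notified to the authority? yes] → satisfied.
paragraph 5 — Accredited Resident: [participation percentage: 23% ≥ 38%? no] OR [the taxpayer carries on a trade? yes] OR [the taxpayer does not control the paying entity? no] → satisfied.
paragraph 4 — Reportable Person: Covered Person (paragraph 9)? yes; Qualifying Person (paragraph 3)? yes; Accredited Resident (paragraph 5)? yes — 3 of 3 hold (need ≥2) → satisfied.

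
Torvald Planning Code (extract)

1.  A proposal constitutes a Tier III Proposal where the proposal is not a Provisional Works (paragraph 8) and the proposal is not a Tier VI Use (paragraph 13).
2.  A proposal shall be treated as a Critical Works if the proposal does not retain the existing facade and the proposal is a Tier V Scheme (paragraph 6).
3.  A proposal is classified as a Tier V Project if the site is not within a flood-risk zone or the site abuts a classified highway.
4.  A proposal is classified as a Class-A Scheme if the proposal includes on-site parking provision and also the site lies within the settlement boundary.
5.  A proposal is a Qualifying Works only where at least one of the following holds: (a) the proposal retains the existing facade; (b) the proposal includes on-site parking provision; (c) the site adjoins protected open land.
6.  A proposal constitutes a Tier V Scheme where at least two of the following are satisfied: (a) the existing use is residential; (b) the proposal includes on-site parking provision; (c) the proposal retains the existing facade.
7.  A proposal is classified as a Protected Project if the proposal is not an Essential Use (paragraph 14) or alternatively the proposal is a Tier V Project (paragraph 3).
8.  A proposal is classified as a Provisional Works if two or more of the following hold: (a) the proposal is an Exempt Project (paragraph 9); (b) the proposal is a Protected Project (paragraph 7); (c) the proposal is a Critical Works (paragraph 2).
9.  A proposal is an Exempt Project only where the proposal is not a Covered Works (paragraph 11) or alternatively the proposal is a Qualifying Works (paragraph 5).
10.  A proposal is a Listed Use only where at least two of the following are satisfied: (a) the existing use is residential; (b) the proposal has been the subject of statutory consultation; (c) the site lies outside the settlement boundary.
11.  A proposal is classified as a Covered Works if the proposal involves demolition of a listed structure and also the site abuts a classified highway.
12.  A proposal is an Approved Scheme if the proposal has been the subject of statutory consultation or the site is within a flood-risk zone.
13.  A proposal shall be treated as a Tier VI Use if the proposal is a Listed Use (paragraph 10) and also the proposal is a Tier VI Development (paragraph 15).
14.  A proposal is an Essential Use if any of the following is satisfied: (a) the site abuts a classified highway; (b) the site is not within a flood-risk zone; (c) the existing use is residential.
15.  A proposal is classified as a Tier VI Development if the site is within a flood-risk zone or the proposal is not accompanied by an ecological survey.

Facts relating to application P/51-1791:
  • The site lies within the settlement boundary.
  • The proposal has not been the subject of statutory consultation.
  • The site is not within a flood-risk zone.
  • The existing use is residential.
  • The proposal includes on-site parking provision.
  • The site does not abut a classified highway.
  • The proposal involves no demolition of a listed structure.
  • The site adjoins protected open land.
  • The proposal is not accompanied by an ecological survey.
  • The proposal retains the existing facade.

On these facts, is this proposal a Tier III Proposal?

paragraph 11 — Covered Works: [the proposal involves demolition of a listed structure? no] AND [the site abuts a classified highway? no] → not satisfied.
paragraph 5 — Qualifying Works: [the proposal retains the existing facade? yes] OR [the proposal includes on-site parking provision? yes] OR [the site adjoins protected open land? yes] → satisfied.
paragraph 9 — Exempt Project: [not a Covered Works (paragraph 11)? yes] OR [Qualifying Works (paragraph 5)? yes] → satisfied.
paragraph 14 — Essential Use: [the site abuts a classified highway? no] OR [the site is not within a flood-risk zone? yes] OR [the existing use is residential? yes] → satisfied.
paragraph 3 — Tier V Project: [the site is not within a flood-risk zone? yes] OR [the site abuts a classified highway? no] → satisfied.
paragraph 7 — Protected Project: [not an Essential Use (paragraph 14)? no] OR [Tier V Project (paragraph 3)? yes] → satisfied.
paragraph 6 — Tier V Scheme: the existing use is residential? yes; the proposal includes on-site parking provision? yes; the proposal retains the existing facade? yes — 3 of 3 hold (need ≥2) → satisfied.
paragraph 2 — Critical Works: [the proposal does not retain the existing facade? no] AND [Tier V Scheme (paragraph 6)? yes] → not satisfied.
paragraph 8 — Provisional Works: Exempt Project (paragraph 9)? yes; Protected Project (paragraph 7)? yes; Critical Works (paragraph 2)? no — 2 of 3 hold (need ≥2) → satisfied.
paragraph 10 — Listed Use: the existing use is residential? yes; the proposal has been the subject of statutory consultation? no; the site lies outside the settlement boundary? no — 1 of 3 hold (need ≥2) → not satisfied.
paragraph 15 — Tier VI Development: [the site is within a flood-risk zone? no] OR [the proposal is not accompanied by an ecological survey? yes] → satisfied.
paragraph 13 — Tier VI Use: [Listed Use (paragraph 10)? no] AND [Tier VI Development (paragraph 15)? yes] → not satisfied.
paragraph 1 — Tier III Proposal: [not a Provisional Works (paragraph 8)? no] AND [not a Tier VI Use (paragraph 13)? yes] → not satisfied.

No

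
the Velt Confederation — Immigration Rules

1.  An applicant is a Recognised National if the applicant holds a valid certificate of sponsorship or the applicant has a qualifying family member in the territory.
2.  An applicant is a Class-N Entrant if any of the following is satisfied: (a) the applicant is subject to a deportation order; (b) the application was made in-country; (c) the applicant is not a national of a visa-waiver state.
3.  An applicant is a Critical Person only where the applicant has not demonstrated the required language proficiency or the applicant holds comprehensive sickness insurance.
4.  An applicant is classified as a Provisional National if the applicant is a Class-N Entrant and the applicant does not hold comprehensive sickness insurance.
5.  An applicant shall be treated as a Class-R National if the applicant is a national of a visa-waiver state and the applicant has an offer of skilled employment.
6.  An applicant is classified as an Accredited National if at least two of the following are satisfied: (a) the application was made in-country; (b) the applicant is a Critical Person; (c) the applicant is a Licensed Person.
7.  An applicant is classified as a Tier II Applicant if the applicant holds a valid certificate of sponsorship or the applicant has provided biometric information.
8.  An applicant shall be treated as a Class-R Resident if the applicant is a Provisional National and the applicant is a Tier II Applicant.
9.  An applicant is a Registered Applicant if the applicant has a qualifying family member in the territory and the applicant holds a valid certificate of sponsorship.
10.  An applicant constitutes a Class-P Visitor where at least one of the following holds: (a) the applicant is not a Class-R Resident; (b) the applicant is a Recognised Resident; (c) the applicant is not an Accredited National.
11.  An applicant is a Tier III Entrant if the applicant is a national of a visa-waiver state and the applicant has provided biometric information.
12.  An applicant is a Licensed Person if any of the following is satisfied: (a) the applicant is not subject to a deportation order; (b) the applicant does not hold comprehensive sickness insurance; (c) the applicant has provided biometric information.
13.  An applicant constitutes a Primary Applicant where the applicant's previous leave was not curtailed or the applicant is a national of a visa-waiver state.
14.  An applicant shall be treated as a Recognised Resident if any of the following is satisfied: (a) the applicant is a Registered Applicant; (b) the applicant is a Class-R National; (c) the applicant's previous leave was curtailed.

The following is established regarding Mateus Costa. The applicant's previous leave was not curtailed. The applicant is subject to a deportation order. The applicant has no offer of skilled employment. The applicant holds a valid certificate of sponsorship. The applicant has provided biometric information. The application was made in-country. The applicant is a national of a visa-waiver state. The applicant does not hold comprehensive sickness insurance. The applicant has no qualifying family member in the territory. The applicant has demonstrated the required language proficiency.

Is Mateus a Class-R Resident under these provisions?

Yes

paragraph 2 — Class-N Entrant: [the applicant is subject to a deportation order? yes] OR [the application was made in-country? yes] OR [the applicant is not a national of a visa-waiver state? no] → satisfied.
paragraph 4 — Provisional National: [Class-N Entrant (paragraph 2)? yes] AND [the applicant does not hold comprehensive sickness insurance? yes] → satisfied.
paragraph 7 — Tier II Applicant: [the applicant holds a valid certificate of sponsorship? yes] OR [the applicant has provided biometric information? yes] → satisfied.
paragraph 8 — Class-R Resident: [Provisional National (paragraph 4)? yes] AND [Tier II Applicant (paragraph 7)? yes] → satisfied.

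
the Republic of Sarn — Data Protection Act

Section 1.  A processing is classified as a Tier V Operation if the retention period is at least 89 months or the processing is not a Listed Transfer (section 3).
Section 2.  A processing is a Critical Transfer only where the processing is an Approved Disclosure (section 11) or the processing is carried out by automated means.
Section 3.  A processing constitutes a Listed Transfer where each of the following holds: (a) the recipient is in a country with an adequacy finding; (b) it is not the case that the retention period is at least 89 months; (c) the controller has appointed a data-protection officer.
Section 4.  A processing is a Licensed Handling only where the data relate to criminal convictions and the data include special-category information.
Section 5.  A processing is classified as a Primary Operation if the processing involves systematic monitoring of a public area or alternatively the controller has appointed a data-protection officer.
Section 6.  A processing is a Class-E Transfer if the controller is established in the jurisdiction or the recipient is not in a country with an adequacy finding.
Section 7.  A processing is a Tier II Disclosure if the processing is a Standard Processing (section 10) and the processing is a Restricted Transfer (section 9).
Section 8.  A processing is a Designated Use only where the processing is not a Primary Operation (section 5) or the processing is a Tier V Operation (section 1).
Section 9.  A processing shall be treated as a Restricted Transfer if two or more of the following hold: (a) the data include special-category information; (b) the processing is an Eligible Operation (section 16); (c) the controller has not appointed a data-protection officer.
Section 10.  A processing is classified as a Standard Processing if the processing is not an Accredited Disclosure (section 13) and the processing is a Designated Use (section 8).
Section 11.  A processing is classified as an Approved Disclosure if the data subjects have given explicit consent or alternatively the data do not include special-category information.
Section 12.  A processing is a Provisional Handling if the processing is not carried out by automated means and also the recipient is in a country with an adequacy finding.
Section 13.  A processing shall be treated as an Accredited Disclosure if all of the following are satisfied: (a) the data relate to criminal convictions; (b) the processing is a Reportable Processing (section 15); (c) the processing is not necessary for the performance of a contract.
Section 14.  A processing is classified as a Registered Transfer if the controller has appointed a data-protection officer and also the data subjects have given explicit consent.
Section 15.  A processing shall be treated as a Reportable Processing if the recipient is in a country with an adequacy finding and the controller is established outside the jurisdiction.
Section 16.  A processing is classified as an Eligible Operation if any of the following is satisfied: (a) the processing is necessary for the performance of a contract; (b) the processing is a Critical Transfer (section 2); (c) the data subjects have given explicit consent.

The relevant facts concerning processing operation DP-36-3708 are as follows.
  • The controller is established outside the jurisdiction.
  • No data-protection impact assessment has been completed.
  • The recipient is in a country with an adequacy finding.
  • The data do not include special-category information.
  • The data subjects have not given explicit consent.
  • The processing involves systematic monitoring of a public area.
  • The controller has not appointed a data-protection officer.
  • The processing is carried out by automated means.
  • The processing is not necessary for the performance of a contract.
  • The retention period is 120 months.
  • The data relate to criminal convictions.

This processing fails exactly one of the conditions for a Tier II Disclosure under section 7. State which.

Standard Processing

section 15 — Reportable Processing: [the recipient is in a country with an adequacy finding? yes] AND [the controller is established outside the jurisdiction? yes] → satisfied.
section 13 — Accredited Disclosure: [the data relate to criminal convictions? yes] AND [Reportable Processing (section 15)? yes] AND [the processing is not necessary for the performance of a contract? yes] → satisfied.
section 5 — Primary Operation: [the processing involves systematic monitoring of a public area? yes] OR [the controller has appointed a data-protection officer? no] → satisfied.
section 3 — Listed Transfer: [the recipient is in a country with an adequacy finding? yes] AND [retention period: 120 months ≥ 89 months? yes, so negated condition no] AND [the controller has appointed a data-protection officer? no] → not satisfied.
section 1 — Tier V Operation: [retention period: 120 months ≥ 89 months? yes] OR [not a Listed Transfer (section 3)? yes] → satisfied.
section 8 — Designated Use: [not a Primary Operation (section 5)? no] OR [Tier V Operation (section 1)? yes] → satisfied.
section 10 — Standard Processing: [not an Accredited Disclosure (section 13)? no] AND [Designated Use (section 8)? yes] → not satisfied.
section 11 — Approved Disclosure: [the data subjects have given explicit consent? no] OR [the data do not include special-category information? yes] → satisfied.
section 2 — Critical Transfer: [Approved Disclosure (section 11)? yes] OR [the processing is carried out by automated means? yes] → satisfied.
section 16 — Eligible Operation: [the processing is necessary for the performance of a contract? no] OR [Critical Transfer (section 2)? yes] OR [the data subjects have given explicit consent? no] → satisfied.
section 9 — Restricted Transfer: the data include special-category information? no; Eligible Operation (section 16)? yes; the controller has not appointed a data-protection officer? yes — 2 of 3 hold (need ≥2) → satisfied.
section 7 — Tier II Disclosure: [Standard Processing (section 10)? no] AND [Restricted Transfer (section 9)? yes] → not satisfied.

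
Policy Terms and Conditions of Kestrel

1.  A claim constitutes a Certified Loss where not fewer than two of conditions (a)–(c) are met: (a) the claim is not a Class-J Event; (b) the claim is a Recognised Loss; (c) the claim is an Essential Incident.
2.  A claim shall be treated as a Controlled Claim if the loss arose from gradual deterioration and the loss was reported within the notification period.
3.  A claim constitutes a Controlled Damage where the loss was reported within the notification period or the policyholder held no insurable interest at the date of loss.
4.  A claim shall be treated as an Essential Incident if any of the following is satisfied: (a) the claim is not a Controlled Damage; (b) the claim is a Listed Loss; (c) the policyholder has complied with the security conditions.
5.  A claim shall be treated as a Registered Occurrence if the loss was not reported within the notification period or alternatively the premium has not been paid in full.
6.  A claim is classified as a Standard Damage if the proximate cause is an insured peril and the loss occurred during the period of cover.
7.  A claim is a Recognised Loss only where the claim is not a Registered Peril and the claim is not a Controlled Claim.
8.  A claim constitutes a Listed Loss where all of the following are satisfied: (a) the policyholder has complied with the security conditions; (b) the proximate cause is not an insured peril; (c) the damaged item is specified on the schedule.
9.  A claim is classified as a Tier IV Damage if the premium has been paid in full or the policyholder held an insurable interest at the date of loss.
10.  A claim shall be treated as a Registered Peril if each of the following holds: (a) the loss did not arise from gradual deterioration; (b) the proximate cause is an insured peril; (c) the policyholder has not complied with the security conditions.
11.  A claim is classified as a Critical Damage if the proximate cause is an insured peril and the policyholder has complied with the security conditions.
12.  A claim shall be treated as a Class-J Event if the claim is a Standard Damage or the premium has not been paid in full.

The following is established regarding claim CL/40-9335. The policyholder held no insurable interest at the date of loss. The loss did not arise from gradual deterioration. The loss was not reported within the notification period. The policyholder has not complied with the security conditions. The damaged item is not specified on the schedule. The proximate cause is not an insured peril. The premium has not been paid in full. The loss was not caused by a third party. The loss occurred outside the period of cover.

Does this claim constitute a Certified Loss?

paragraph 6 — Standard Damage: [the proximate cause is an insured peril? no] AND [the loss occurred during the period of cover? no] → not satisfied.
paragraph 12 — Class-J Event: [Standard Damage (paragraph 6)? no] OR [the premium has not been paid in full? yes] → satisfied.
paragraph 10 — Registered Peril: [the loss did not arise from gradual deterioration? yes] AND [the proximate cause is an insured peril? no] AND [the policyholder has not complied with the security conditions? yes] → not satisfied.
paragraph 2 — Controlled Claim: [the loss arose from gradual deterioration? no] AND [the loss was reported within the notification period? no] → not satisfied.
paragraph 7 — Recognised Loss: [not a Registered Peril (paragraph 10)? yes] AND [not a Controlled Claim (paragraph 2)? yes] → satisfied.
paragraph 3 — Controlled Damage: [the loss was reported within the notification period? no] OR [the policyholder held no insurable interest at the date of loss? yes] → satisfied.
paragraph 8 — Listed Loss: [the policyholder has complied with the security conditions? no] AND [the proximate cause is not an insured peril? yes] AND [the damaged item is specified on the schedule? no] → not satisfied.
paragraph 4 — Essential Incident: [not a Controlled Damage (paragraph 3)? no] OR [Listed Loss (paragraph 8)? no] OR [the policyholder has complied with the security conditions? no] → not satisfied.
paragraph 1 — Certified Loss: not a Class-J Event (paragraph 12)? no; Recognised Loss (paragraph 7)? yes; Essential Incident (paragraph 4)? no — 1 of 3 hold (need ≥2) → not satisfied.

No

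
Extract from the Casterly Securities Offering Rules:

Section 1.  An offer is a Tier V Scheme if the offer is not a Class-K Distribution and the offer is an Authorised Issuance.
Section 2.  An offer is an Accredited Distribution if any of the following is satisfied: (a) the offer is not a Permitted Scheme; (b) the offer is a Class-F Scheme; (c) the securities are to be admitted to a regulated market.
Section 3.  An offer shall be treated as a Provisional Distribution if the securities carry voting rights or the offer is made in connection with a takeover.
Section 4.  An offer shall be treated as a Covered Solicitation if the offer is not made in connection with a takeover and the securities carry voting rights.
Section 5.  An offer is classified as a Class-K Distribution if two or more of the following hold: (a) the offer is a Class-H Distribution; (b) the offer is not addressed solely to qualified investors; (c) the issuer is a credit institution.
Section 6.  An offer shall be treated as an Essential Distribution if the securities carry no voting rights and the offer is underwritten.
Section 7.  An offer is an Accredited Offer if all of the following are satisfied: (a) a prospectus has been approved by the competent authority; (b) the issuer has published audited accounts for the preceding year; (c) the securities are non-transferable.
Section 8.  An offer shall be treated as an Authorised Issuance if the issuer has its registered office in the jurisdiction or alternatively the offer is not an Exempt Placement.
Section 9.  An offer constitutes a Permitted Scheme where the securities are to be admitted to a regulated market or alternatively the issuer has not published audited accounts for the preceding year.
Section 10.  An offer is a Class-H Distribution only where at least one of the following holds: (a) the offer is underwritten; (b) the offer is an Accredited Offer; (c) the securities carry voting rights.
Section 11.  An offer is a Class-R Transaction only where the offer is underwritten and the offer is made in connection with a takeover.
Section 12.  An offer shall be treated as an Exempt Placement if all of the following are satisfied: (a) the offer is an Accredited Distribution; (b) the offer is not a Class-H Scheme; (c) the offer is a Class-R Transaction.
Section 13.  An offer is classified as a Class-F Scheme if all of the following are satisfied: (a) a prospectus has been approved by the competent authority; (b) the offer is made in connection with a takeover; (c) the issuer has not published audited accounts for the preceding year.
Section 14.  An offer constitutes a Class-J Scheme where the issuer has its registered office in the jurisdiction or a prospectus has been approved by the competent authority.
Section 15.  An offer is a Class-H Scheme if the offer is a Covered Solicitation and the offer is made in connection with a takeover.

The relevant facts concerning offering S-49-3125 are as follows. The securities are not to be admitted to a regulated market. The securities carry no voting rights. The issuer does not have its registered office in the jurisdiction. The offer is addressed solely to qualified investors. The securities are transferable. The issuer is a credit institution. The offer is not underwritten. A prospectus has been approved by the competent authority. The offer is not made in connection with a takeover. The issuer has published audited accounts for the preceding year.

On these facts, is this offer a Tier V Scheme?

Yes

section 7 — Accredited Offer: [a prospectus has been approved by the competent authority? yes] AND [the issuer has published audited accounts for the preceding year? yes] AND [the securities are non-transferable? no] → not satisfied.
section 10 — Class-H Distribution: [the offer is underwritten? no] OR [Accredited Offer (section 7)? no] OR [the securities carry voting rights? no] → not satisfied.
section 5 — Class-K Distribution: Class-H Distribution (section 10)? no; the offer is not addressed solely to qualified investors? no; the issuer is a credit institution? yes — 1 of 3 hold (need ≥2) → not satisfied.
section 9 — Permitted Scheme: [the securities are to be admitted to a regulated market? no] OR [the issuer has not published audited accounts for the preceding year? no] → not satisfied.
section 13 — Class-F Scheme: [a prospectus has been approved by the competent authority? yes] AND [the offer is made in connection with a takeover? no] AND [the issuer has not published audited accounts for the preceding year? no] → not satisfied.
section 2 — Accredited Distribution: [not a Permitted Scheme (section 9)? yes] OR [Class-F Scheme (section 13)? no] OR [the securities are to be admitted to a regulated market? no] → satisfied.
section 4 — Covered Solicitation: [the offer is not made in connection with a takeover? yes] AND [the securities carry voting rights? no] → not satisfied.
section 15 — Class-H Scheme: [Covered Solicitation (section 4)? no] AND [the offer is made in connection with a takeover? no] → not satisfied.
section 11 — Class-R Transaction: [the offer is underwritten? no] AND [the offer is made in connection with a takeover? no] → not satisfied.
section 12 — Exempt Placement: [Accredited Distribution (section 2)? yes] AND [not a Class-H Scheme (section 15)? yes] AND [Class-R Transaction (section 11)? no] → not satisfied.
section 8 — Authorised Issuance: [the issuer has its registered office in the jurisdiction? no] OR [not an Exempt Placement (section 12)? yes] → satisfied.
section 1 — Tier V Scheme: [not a Class-K Distribution (section 5)? yes] AND [Authorised Issuance (section 8)? yes] → satisfied.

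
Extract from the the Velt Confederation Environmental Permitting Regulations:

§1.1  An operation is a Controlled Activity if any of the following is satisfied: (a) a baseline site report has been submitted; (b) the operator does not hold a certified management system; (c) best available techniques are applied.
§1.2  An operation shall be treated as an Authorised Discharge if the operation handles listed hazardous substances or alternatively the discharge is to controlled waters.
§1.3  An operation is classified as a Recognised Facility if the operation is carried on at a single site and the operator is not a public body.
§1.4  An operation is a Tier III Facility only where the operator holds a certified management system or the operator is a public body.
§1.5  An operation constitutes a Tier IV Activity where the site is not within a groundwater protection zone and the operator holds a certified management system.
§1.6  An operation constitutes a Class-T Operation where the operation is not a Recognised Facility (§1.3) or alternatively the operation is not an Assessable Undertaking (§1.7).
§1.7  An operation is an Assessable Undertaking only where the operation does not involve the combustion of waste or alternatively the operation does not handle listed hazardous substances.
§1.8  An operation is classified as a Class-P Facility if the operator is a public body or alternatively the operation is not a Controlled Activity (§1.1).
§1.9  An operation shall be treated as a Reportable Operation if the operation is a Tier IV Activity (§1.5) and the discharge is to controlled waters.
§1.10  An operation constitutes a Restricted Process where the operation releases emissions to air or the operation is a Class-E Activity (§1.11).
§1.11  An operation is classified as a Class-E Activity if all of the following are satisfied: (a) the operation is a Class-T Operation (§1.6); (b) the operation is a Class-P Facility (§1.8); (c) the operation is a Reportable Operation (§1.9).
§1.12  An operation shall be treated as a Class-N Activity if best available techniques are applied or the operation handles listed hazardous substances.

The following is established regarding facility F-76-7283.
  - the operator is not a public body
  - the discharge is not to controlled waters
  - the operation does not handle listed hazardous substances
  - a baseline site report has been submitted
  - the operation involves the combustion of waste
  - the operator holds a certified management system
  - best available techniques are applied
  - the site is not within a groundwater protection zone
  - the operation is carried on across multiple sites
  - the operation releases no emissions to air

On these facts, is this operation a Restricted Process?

No

§1.3 — Recognised Facility: [the operation is carried on at a single site? no] AND [the operator is not a public body? yes] → not satisfied.
§1.7 — Assessable Undertaking: [the operation does not involve the combustion of waste? no] OR [the operation does not handle listed hazardous substances? yes] → satisfied.
§1.6 — Class-T Operation: [not a Recognised Facility (§1.3)? yes] OR [not an Assessable Undertaking (§1.7)? no] → satisfied.
§1.1 — Controlled Activity: [a baseline site report has been submitted? yes] OR [the operator does not hold a certified management system? no] OR [best available techniques are applied? yes] → satisfied.
§1.8 — Class-P Facility: [the operator is a public body? no] OR [not a Controlled Activity (§1.1)? no] → not satisfied.
§1.5 — Tier IV Activity: [the site is not within a groundwater protection zone? yes] AND [the operator holds a certified management system? yes] → satisfied.
§1.9 — Reportable Operation: [Tier IV Activity (§1.5)? yes] AND [the discharge is to controlled waters? no] → not satisfied.
§1.11 — Class-E Activity: [Class-T Operation (§1.6)? yes] AND [Class-P Facility (§1.8)? no] AND [Reportable Operation (§1.9)? no] → not satisfied.
§1.10 — Restricted Process: [the operation releases emissions to air? no] OR [Class-E Activity (§1.11)? no] → not satisfied.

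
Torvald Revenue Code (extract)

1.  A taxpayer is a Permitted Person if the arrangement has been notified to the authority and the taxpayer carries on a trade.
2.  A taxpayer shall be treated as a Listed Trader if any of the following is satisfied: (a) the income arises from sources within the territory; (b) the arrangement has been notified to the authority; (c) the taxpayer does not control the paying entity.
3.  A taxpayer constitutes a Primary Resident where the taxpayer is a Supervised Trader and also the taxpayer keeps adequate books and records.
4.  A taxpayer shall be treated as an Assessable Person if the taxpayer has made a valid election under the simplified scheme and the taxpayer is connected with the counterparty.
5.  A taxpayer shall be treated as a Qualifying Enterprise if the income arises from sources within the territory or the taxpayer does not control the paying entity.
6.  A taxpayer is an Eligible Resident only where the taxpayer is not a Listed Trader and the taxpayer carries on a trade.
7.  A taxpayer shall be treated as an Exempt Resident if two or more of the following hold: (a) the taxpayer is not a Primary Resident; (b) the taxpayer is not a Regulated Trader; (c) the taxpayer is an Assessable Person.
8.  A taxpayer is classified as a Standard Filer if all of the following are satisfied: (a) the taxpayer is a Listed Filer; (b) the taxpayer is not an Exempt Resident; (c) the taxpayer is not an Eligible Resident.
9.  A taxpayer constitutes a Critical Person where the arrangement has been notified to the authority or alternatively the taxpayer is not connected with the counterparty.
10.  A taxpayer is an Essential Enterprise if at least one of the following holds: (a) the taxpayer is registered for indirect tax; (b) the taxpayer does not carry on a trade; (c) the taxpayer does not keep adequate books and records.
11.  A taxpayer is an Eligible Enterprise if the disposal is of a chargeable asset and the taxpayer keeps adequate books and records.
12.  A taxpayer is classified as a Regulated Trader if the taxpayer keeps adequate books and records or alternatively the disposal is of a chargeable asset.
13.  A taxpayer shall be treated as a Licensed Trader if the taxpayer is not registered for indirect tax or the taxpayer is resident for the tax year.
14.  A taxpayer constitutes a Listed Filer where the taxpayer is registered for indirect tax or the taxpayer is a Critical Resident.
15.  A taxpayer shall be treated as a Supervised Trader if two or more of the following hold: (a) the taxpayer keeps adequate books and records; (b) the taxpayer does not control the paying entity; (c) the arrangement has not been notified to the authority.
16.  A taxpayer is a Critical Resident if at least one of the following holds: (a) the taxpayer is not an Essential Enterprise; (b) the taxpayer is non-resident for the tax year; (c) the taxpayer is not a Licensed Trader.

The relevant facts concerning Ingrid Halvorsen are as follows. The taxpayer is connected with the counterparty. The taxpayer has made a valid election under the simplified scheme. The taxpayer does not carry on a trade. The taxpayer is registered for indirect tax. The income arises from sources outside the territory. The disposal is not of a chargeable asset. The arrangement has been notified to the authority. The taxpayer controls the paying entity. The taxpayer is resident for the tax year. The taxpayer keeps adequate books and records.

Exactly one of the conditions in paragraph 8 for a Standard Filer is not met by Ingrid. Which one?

Exempt Resident

Under paragraph 10: the taxpayer is registered for indirect tax? yes; or the taxpayer does not carry on a trade? yes; or the taxpayer does not keep adequate books and records? no. So the taxpayer is an Essential Enterprise.
Under paragraph 13: the taxpayer is not registered for indirect tax? no; or the taxpayer is resident for the tax year? yes. So the taxpayer is a Licensed Trader.
Under paragraph 16: not an Essential Enterprise (paragraph 10)? no; or the taxpayer is non-resident for the tax year? no; or not a Licensed Trader (paragraph 13)? no. So the taxpayer is not a Critical Resident.
Under paragraph 14: the taxpayer is registered for indirect tax? yes; or Critical Resident (paragraph 16)? no. So the taxpayer is a Listed Filer.
Under paragraph 15: the taxpayer keeps adequate books and records? yes; the taxpayer does not control the paying entity? no; the arrangement has not been notified to the authority? no — 1 of 3 hold (need ≥2) → not satisfied.
Under paragraph 3: Supervised Trader (paragraph 15)? no; and the taxpayer keeps adequate books and records? yes. So the taxpayer is not a Primary Resident.
Under paragraph 12: the taxpayer keeps adequate books and records? yes; or the disposal is of a chargeable asset? no. So the taxpayer is a Regulated Trader.
Under paragraph 4: the taxpayer has made a valid election under the simplified scheme? yes; and the taxpayer is connected with the counterparty? yes. So the taxpayer is an Assessable Person.
Under paragraph 7: not a Primary Resident (paragraph 3)? yes; not a Regulated Trader (paragraph 12)? no; Assessable Person (paragraph 4)? yes — 2 of 3 hold (need ≥2) → satisfied.
Under paragraph 2: the income arises from sources within the territory? no; or the arrangement has been notified to the authority? yes; or the taxpayer does not control the paying entity? no. So the taxpayer is a Listed Trader.
Under paragraph 6: not a Listed Trader (paragraph 2)? no; and the taxpayer carries on a trade? no. So the taxpayer is not an Eligible Resident.
Under paragraph 8: Listed Filer (paragraph 14)? yes; and not an Exempt Resident (paragraph 7)? no; and not an Eligible Resident (paragraph 6)? yes. So the taxpayer is not a Standard Filer.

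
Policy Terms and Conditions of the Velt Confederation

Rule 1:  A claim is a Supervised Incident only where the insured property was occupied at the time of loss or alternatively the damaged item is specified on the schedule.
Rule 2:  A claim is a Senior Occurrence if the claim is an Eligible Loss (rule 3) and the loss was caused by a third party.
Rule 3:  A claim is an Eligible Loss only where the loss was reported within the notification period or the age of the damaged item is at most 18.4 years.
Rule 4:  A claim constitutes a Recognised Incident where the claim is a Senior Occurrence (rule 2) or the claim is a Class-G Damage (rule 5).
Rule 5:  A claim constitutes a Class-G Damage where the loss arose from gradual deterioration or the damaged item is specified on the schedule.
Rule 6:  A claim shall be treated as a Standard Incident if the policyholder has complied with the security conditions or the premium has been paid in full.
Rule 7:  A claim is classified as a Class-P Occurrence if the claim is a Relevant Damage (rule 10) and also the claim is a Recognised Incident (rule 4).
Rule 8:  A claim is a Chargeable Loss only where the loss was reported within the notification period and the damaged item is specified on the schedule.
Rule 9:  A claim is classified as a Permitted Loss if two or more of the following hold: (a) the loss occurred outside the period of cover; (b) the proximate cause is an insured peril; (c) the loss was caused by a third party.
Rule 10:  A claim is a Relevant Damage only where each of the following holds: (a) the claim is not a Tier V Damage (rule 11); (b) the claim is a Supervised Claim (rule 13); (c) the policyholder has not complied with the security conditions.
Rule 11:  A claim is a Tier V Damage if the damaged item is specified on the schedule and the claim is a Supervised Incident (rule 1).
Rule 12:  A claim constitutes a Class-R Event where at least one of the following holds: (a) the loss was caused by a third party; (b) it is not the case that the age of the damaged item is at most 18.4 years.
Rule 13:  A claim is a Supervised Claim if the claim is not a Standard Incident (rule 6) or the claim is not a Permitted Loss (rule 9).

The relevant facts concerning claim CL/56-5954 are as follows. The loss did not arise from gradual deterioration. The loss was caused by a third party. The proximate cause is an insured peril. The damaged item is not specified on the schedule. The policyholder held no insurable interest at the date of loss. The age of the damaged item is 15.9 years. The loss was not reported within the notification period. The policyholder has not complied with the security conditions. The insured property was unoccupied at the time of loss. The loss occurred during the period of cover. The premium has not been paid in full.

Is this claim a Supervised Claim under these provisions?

Yes

rule 6 — Standard Incident: [the policyholder has complied with the security conditions? no] OR [the premium has been paid in full? no] → not satisfied.
rule 9 — Permitted Loss: the loss occurred outside the period of cover? no; the proximate cause is an insured peril? yes; the loss was caused by a third party? yes — 2 of 3 hold (need ≥2) → satisfied.
rule 13 — Supervised Claim: [not a Standard Incident (rule 6)? yes] OR [not a Permitted Loss (rule 9)? no] → satisfied.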